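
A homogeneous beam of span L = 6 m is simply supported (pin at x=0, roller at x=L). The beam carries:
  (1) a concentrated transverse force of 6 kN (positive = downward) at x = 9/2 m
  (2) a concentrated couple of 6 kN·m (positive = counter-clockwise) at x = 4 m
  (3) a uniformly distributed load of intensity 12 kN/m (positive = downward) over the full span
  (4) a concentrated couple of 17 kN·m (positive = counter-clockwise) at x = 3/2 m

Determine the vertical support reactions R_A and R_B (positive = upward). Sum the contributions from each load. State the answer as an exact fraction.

Load 1 — point force P=6 kN at a=9/2 m (b=L-a=3/2):
  R_A = Pb/L = 6·(3/2)/6 = 3/2 kN
  R_B = Pa/L = 6·(9/2)/6 = 9/2 kN
Load 2 — applied couple M₀=6 kN·m at a=4 m (b=L-a=2):
  R_A = M₀/L = 6/6 = 1 kN
  R_B = -M₀/L = -6/6 = -1 kN
Load 3 — uniform load w=12 kN/m over full span:
  R_A = wL/2 = 12·6/2 = 36 kN
  R_B = wL/2 = 12·6/2 = 36 kN
Load 4 — applied couple M₀=17 kN·m at a=3/2 m (b=L-a=9/2):
  R_A = M₀/L = 17/6 kN
  R_B = -M₀/L = -17/6 kN
Superposition: R_A = 124/3 kN, R_B = 110/3 kN

R_A = 124/3 kN, R_B = 110/3 kN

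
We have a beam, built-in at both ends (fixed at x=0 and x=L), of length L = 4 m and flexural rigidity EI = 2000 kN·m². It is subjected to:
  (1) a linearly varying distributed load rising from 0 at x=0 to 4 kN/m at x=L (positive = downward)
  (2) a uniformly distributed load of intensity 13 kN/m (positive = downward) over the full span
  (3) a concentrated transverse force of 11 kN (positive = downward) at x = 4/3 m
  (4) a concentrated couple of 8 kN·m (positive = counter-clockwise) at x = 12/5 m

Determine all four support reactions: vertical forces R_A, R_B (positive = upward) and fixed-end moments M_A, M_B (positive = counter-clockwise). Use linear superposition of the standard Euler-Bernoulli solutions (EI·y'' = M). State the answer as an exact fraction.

R_A = 26614/675 kN, M_A = 19268/675 kN·m, R_B = 21311/675 kN, M_B = -15412/675 kN·m

Load 1 — triangular load w₀=4 kN/m (0→w₀ over full span):
  R_A = 3w₀L/20 = 3·4·4/20 = 12/5 kN
  M_A = w₀L²/30 = 4·4²/30 = 32/15 kN·m
  R_B = 7w₀L/20 = 7·4·4/20 = 28/5 kN
  M_B = -w₀L²/20 = -4·4²/20 = -16/5 kN·m
Load 2 — uniform load w=13 kN/m over full span:
  R_A = wL/2 = 13·4/2 = 26 kN
  M_A = wL²/12 = 13·4²/12 = 52/3 kN·m
  R_B = wL/2 = 13·4/2 = 26 kN
  M_B = -wL²/12 = -13·4²/12 = -52/3 kN·m
Load 3 — point force P=11 kN at a=4/3 m (b=L-a=8/3):
  R_A = Pb²(3a+b)/L³ = 11·(8/3)²·(3·(4/3)+(8/3))/4³ = 220/27 kN
  M_A = Pab²/L² = 11·(4/3)·(8/3)²/4² = 176/27 kN·m
  R_B = Pa²(a+3b)/L³ = 11·(4/3)²·((4/3)+3·(8/3))/4³ = 77/27 kN
  M_B = -Pa²b/L² = -11·(4/3)²·(8/3)/4² = -88/27 kN·m
Load 4 — applied couple M₀=8 kN·m at a=12/5 m (b=L-a=8/5):
  R_A = 6M₀ab/L³ = 6·8·(12/5)·(8/5)/4³ = 72/25 kN
  M_A = M₀b(2a-b)/L² = 8·(8/5)·(2·(12/5)-(8/5))/4² = 64/25 kN·m
  R_B = -6M₀ab/L³ = -6·8·(12/5)·(8/5)/4³ = -72/25 kN
  M_B = M₀a(2b-a)/L² = 8·(12/5)·(2·(8/5)-(12/5))/4² = 24/25 kN·m
Superposition: R_A = 26614/675 kN, M_A = 19268/675 kN·m, R_B = 21311/675 kN, M_B = -15412/675 kN·m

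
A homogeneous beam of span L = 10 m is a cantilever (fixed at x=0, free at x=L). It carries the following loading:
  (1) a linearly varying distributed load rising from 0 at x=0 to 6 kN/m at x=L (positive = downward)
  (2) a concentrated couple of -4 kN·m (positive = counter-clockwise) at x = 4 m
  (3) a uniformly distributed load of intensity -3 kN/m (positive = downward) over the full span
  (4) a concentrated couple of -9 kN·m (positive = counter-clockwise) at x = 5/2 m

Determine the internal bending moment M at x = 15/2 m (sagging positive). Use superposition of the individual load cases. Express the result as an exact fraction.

Load 1 — triangular load w₀=6 kN/m (0→w₀ over full span):
  M_1 = w₀Lx/2 - w₀L²/3 - w₀x³/(6L) = 6·10·(15/2)/2 - 6·10²/3 - 6·(15/2)³/(6·10) = -275/16 kN·m
Load 2 — applied couple M₀=-4 kN·m at a=4 m (b=L-a=6):
  M_2 = 0  [x>a] = 0 kN·m
Load 3 — uniform load w=-3 kN/m over full span:
  M_3 = -w(L-x)²/2 = -(-3)·(10-(15/2))²/2 = 75/8 kN·m
Load 4 — applied couple M₀=-9 kN·m at a=5/2 m (b=L-a=15/2):
  M_4 = 0  [x>a] = 0 kN·m
Superposition: M = Σ M_i = -125/16 kN·m ≈ -7.812500 kN·m

M(15/2) = -125/16 kN·m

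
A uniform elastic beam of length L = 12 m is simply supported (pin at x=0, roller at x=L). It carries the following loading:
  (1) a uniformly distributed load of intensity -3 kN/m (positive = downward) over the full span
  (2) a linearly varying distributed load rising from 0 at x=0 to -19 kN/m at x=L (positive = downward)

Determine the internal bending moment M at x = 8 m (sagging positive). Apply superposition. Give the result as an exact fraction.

Load 1 — uniform load w=-3 kN/m over full span:
  M_1 = wx(L-x)/2 = (-3)·8·(12-8)/2 = -48 kN·m
Load 2 — triangular load w₀=-19 kN/m (0→w₀ over full span):
  M_2 = w₀Lx/6 - w₀x³/(6L) = (-19)·12·8/6 - (-19)·8³/(6·12) = -1520/9 kN·m
Superposition: M = Σ M_i = -1952/9 kN·m ≈ -216.888889 kN·m

M(8) = -1952/9 kN·m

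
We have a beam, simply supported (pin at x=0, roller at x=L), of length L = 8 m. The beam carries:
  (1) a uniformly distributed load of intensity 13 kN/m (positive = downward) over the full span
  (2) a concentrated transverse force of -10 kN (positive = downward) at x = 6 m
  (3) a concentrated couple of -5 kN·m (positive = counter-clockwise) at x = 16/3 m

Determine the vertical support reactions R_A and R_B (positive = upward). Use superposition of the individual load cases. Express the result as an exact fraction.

R_A = 391/8 kN, R_B = 361/8 kN

Load 1 — uniform load w=13 kN/m over full span:
  R_A = wL/2 = 13·8/2 = 52 kN
  R_B = wL/2 = 13·8/2 = 52 kN
Load 2 — point force P=-10 kN at a=6 m (b=L-a=2):
  R_A = Pb/L = (-10)·2/8 = -5/2 kN
  R_B = Pa/L = (-10)·6/8 = -15/2 kN
Load 3 — applied couple M₀=-5 kN·m at a=16/3 m (b=L-a=8/3):
  R_A = M₀/L = (-5)/8 = -5/8 kN
  R_B = -M₀/L = -(-5)/8 = 5/8 kN
Superposition: R_A = 391/8 kN, R_B = 361/8 kN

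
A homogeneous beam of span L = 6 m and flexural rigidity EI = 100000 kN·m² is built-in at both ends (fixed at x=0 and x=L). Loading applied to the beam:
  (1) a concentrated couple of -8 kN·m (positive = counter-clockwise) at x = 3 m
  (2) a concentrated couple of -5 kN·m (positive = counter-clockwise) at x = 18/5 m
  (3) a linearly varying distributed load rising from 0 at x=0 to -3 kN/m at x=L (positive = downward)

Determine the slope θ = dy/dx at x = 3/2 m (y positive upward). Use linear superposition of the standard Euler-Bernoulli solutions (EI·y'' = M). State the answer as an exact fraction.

Load 1 — applied couple M₀=-8 kN·m at a=3 m (b=L-a=3):
  θ_1 = (R_Ax²/2 - M_Ax)/EI  [x≤a] with R_A=-2, M_A=-2 = ((-2)·(3/2)²/2 - (-2)·(3/2))/100000 = 3/400000 rad
Load 2 — applied couple M₀=-5 kN·m at a=18/5 m (b=L-a=12/5):
  θ_2 = (R_Ax²/2 - M_Ax)/EI  [x≤a] with R_A=-6/5, M_A=-8/5 = ((-6/5)·(3/2)²/2 - (-8/5)·(3/2))/100000 = 21/2000000 rad
Load 3 — triangular load w₀=-3 kN/m (0→w₀ over full span):
  θ_3 = -w₀(2x(L-x)(L-2x)(x+2L)+x²(L-x)²)/(120LEI) = -(-3)·(2·(3/2)·(6-(3/2))·(6-2·(3/2))·((3/2)+2·6)+(3/2)²·(6-(3/2))²)/(120·6·100000) = 3159/128000000 rad
Superposition: θ = Σ θ_i = 5463/128000000 rad ≈ 0.000043 rad

θ(3/2) = 5463/128000000 rad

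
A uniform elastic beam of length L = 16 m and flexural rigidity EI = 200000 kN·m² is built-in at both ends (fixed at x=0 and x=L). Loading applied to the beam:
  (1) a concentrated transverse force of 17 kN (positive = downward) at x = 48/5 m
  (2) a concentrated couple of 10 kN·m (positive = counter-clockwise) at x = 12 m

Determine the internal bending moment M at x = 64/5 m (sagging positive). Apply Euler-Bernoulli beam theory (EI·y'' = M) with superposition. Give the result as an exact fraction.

Load 1 — point force P=17 kN at a=48/5 m (b=L-a=32/5):
  M_1 = Pa²(a+3b)(L-x)/L³ - Pa²b/L²  [x>a] = 17·(48/5)²·((48/5)+3·(32/5))·(16-(64/5))/16³ - 17·(48/5)²·(32/5)/16² = -2448/625 kN·m
Load 2 — applied couple M₀=10 kN·m at a=12 m (b=L-a=4):
  M_2 = R_Ax - M_A - M₀  [x>a] with R_A=45/64, M_A=25/8 = (45/64)·(64/5) - (25/8) - 10 = -33/8 kN·m
Superposition: M = Σ M_i = -40209/5000 kN·m ≈ -8.041800 kN·m

M(64/5) = -40209/5000 kN·m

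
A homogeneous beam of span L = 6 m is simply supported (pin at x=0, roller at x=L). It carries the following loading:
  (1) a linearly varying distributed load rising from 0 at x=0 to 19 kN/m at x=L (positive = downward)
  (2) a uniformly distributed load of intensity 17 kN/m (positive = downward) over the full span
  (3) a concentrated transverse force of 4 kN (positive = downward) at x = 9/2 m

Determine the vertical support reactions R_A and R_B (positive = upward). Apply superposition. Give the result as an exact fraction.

Load 1 — triangular load w₀=19 kN/m (0→w₀ over full span):
  R_A = w₀L/6 = 19·6/6 = 19 kN
  R_B = w₀L/3 = 19·6/3 = 38 kN
Load 2 — uniform load w=17 kN/m over full span:
  R_A = wL/2 = 17·6/2 = 51 kN
  R_B = wL/2 = 17·6/2 = 51 kN
Load 3 — point force P=4 kN at a=9/2 m (b=L-a=3/2):
  R_A = Pb/L = 4·(3/2)/6 = 1 kN
  R_B = Pa/L = 4·(9/2)/6 = 3 kN
Superposition: R_A = 71 kN, R_B = 92 kN

R_A = 71 kN, R_B = 92 kN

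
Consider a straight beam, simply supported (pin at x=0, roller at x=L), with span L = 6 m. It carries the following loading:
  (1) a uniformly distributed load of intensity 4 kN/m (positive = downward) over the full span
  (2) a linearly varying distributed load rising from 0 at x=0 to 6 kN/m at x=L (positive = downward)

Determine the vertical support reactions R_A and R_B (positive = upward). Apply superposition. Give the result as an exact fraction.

Load 1 — uniform load w=4 kN/m over full span:
  R_A = wL/2 = 4·6/2 = 12 kN
  R_B = wL/2 = 4·6/2 = 12 kN
Load 2 — triangular load w₀=6 kN/m (0→w₀ over full span):
  R_A = w₀L/6 = 6·6/6 = 6 kN
  R_B = w₀L/3 = 6·6/3 = 12 kN
Superposition: R_A = 18 kN, R_B = 24 kN

R_A = 18 kN, R_B = 24 kN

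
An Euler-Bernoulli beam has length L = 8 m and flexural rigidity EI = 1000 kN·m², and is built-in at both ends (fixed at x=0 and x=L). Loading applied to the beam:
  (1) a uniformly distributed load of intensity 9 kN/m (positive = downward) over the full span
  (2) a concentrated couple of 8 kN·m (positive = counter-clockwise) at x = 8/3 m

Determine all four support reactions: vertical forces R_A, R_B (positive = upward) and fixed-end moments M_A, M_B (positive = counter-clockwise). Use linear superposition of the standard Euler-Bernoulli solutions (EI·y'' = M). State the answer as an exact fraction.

Load 1 — uniform load w=9 kN/m over full span:
  R_A = wL/2 = 9·8/2 = 36 kN
  M_A = wL²/12 = 9·8²/12 = 48 kN·m
  R_B = wL/2 = 9·8/2 = 36 kN
  M_B = -wL²/12 = -9·8²/12 = -48 kN·m
Load 2 — applied couple M₀=8 kN·m at a=8/3 m (b=L-a=16/3):
  R_A = 6M₀ab/L³ = 6·8·(8/3)·(16/3)/8³ = 4/3 kN
  M_A = M₀b(2a-b)/L² = 8·(16/3)·(2·(8/3)-(16/3))/8² = 0 kN·m
  R_B = -6M₀ab/L³ = -6·8·(8/3)·(16/3)/8³ = -4/3 kN
  M_B = M₀a(2b-a)/L² = 8·(8/3)·(2·(16/3)-(8/3))/8² = 8/3 kN·m
Superposition: R_A = 112/3 kN, M_A = 48 kN·m, R_B = 104/3 kN, M_B = -136/3 kN·m

R_A = 112/3 kN, M_A = 48 kN·m, R_B = 104/3 kN, M_B = -136/3 kN·m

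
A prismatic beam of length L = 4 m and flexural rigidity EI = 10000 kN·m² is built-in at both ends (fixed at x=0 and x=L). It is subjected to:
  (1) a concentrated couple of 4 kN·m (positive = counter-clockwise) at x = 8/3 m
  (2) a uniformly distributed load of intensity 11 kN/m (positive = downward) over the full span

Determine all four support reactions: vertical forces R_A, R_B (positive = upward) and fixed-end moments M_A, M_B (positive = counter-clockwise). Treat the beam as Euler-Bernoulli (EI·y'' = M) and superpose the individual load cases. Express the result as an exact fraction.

Load 1 — applied couple M₀=4 kN·m at a=8/3 m (b=L-a=4/3):
  R_A = 6M₀ab/L³ = 6·4·(8/3)·(4/3)/4³ = 4/3 kN
  M_A = M₀b(2a-b)/L² = 4·(4/3)·(2·(8/3)-(4/3))/4² = 4/3 kN·m
  R_B = -6M₀ab/L³ = -6·4·(8/3)·(4/3)/4³ = -4/3 kN
  M_B = M₀a(2b-a)/L² = 4·(8/3)·(2·(4/3)-(8/3))/4² = 0 kN·m
Load 2 — uniform load w=11 kN/m over full span:
  R_A = wL/2 = 11·4/2 = 22 kN
  M_A = wL²/12 = 11·4²/12 = 44/3 kN·m
  R_B = wL/2 = 11·4/2 = 22 kN
  M_B = -wL²/12 = -11·4²/12 = -44/3 kN·m
Superposition: R_A = 70/3 kN, M_A = 16 kN·m, R_B = 62/3 kN, M_B = -44/3 kN·m

R_A = 70/3 kN, M_A = 16 kN·m, R_B = 62/3 kN, M_B = -44/3 kN·m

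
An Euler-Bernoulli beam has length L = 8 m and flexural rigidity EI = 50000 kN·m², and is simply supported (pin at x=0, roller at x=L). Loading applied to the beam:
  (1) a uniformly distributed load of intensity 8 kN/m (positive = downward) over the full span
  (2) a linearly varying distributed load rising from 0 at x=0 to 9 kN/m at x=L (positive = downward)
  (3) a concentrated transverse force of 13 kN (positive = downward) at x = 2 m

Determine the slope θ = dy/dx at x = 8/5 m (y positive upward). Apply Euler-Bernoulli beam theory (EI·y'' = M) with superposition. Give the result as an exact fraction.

Load 1 — uniform load w=8 kN/m over full span:
  θ_1 = -w(L³-6Lx²+4x³)/(24EI) = -8·(8³-6·8·(8/5)²+4·(8/5)³)/(24·50000) = -1056/390625 rad
Load 2 — triangular load w₀=9 kN/m (0→w₀ over full span):
  θ_2 = -w₀(7L⁴-30L²x²+15x⁴)/(360LEI) = -9·(7·8⁴-30·8²·(8/5)²+15·(8/5)⁴)/(360·8·50000) = -2912/1953125 rad
Load 3 — point force P=13 kN at a=2 m (b=L-a=6):
  θ_3 = -Pb(L²-b²-3x²)/(6LEI)  [x≤a] = -13·6·(8²-6²-3·(8/5)²)/(6·8·50000) = -1651/2500000 rad
Superposition: θ = Σ θ_i = -303419/62500000 rad ≈ -0.004855 rad

θ(8/5) = -303419/62500000 rad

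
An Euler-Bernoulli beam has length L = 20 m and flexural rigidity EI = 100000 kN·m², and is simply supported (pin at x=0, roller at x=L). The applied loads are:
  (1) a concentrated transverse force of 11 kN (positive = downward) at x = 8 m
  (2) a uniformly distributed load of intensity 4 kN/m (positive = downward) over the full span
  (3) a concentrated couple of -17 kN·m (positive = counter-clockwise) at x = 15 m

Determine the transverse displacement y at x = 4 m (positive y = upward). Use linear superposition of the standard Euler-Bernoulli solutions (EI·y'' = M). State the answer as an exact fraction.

y(4) = -174907/3000000 m

Load 1 — point force P=11 kN at a=8 m (b=L-a=12):
  y_1 = -Pbx(L²-b²-x²)/(6LEI)  [x≤a] = -11·12·4·(20²-12²-4²)/(6·20·100000) = -33/3125 m
Load 2 — uniform load w=4 kN/m over full span:
  y_2 = -wx(L³-2Lx²+x³)/(24EI) = -4·4·(20³-2·20·4²+4³)/(24·100000) = -464/9375 m
Load 3 — applied couple M₀=-17 kN·m at a=15 m (b=L-a=5):
  y_3 = (M₀x³/(6L)+C₁x)/EI  [x≤a] with C₁=M₀(3b²-L²)/(6L)=1105/24 = ((-17)·4³/(6·20)+(1105/24)·4)/100000 = 1751/1000000 m
Superposition: y = Σ y_i = -174907/3000000 m ≈ -0.058302 m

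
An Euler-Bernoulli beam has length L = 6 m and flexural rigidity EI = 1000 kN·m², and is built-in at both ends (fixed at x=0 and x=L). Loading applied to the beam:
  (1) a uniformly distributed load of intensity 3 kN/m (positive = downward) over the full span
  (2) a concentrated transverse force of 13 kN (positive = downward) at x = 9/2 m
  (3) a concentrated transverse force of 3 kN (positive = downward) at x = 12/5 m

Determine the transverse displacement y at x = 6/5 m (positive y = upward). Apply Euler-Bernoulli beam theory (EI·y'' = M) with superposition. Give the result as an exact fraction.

y(6/5) = -1875267/250000000 m

Load 1 — uniform load w=3 kN/m over full span:
  y_1 = -wx²(L-x)²/(24EI) = -3·(6/5)²·(6-(6/5))²/(24·1000) = -324/78125 m
Load 2 — point force P=13 kN at a=9/2 m (b=L-a=3/2):
  y_2 = -Pb²x²(3aL-(3a+b)x)/(6L³EI)  [x≤a] = -13·(3/2)²·(6/5)²·(3·(9/2)·6-(3·(9/2)+(3/2))·(6/5))/(6·6³·1000) = -819/400000 m
Load 3 — point force P=3 kN at a=12/5 m (b=L-a=18/5):
  y_3 = -Pb²x²(3aL-(3a+b)x)/(6L³EI)  [x≤a] = -3·(18/5)²·(6/5)²·(3·(12/5)·6-(3·(12/5)+(18/5))·(6/5))/(6·6³·1000) = -5103/3906250 m
Superposition: y = Σ y_i = -1875267/250000000 m ≈ -0.007501 m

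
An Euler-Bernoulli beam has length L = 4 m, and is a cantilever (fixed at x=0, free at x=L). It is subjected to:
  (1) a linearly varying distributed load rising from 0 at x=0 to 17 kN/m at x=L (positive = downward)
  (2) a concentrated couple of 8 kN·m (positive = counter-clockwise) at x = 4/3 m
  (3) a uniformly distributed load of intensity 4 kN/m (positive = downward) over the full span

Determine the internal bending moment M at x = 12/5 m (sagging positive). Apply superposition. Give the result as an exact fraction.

Load 1 — triangular load w₀=17 kN/m (0→w₀ over full span):
  M_1 = w₀Lx/2 - w₀L²/3 - w₀x³/(6L) = 17·4·(12/5)/2 - 17·4²/3 - 17·(12/5)³/(6·4) = -7072/375 kN·m
Load 2 — applied couple M₀=8 kN·m at a=4/3 m (b=L-a=8/3):
  M_2 = 0  [x>a] = 0 kN·m
Load 3 — uniform load w=4 kN/m over full span:
  M_3 = -w(L-x)²/2 = -4·(4-(12/5))²/2 = -128/25 kN·m
Superposition: M = Σ M_i = -8992/375 kN·m ≈ -23.978667 kN·m

M(12/5) = -8992/375 kN·m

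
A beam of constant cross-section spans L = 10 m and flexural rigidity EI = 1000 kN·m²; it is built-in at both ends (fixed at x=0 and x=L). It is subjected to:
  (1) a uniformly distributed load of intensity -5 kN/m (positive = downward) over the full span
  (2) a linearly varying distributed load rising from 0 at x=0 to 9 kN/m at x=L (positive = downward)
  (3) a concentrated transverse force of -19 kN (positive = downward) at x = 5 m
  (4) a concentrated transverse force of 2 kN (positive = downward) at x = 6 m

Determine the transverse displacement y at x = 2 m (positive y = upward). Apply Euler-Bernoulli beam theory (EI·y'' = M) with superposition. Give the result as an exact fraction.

y(2) = 32269/750000 m

Load 1 — uniform load w=-5 kN/m over full span:
  y_1 = -wx²(L-x)²/(24EI) = -(-5)·2²·(10-2)²/(24·1000) = 4/75 m
Load 2 — triangular load w₀=9 kN/m (0→w₀ over full span):
  y_2 = -w₀x²(L-x)²(x+2L)/(120LEI) = -9·2²·(10-2)²·(2+2·10)/(120·10·1000) = -132/3125 m
Load 3 — point force P=-19 kN at a=5 m (b=L-a=5):
  y_3 = -Pb²x²(3aL-(3a+b)x)/(6L³EI)  [x≤a] = -(-19)·5²·2²·(3·5·10-(3·5+5)·2)/(6·10³·1000) = 209/6000 m
Load 4 — point force P=2 kN at a=6 m (b=L-a=4):
  y_4 = -Pb²x²(3aL-(3a+b)x)/(6L³EI)  [x≤a] = -2·4²·2²·(3·6·10-(3·6+4)·2)/(6·10³·1000) = -136/46875 m
Superposition: y = Σ y_i = 32269/750000 m ≈ 0.043025 m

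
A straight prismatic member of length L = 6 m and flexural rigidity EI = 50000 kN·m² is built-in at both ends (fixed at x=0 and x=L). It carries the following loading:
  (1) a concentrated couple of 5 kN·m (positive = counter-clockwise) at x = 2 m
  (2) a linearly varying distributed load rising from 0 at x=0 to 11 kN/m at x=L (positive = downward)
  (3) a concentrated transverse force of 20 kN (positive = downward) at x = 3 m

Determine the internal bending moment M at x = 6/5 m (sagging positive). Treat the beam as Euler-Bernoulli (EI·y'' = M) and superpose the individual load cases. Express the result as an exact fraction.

Load 1 — applied couple M₀=5 kN·m at a=2 m (b=L-a=4):
  M_1 = R_Ax - M_A  [x≤a] with R_A=10/9, M_A=0 = (10/9)·(6/5) - 0 = 4/3 kN·m
Load 2 — triangular load w₀=11 kN/m (0→w₀ over full span):
  M_2 = 3w₀Lx/20 - w₀L²/30 - w₀x³/(6L) = 3·11·6·(6/5)/20 - 11·6²/30 - 11·(6/5)³/(6·6) = -231/125 kN·m
Load 3 — point force P=20 kN at a=3 m (b=L-a=3):
  M_3 = Pb²(3a+b)x/L³ - Pab²/L²  [x≤a] = 20·3²·(3·3+3)·(6/5)/6³ - 20·3·3²/6² = -3 kN·m
Superposition: M = Σ M_i = -1318/375 kN·m ≈ -3.514667 kN·m

M(6/5) = -1318/375 kN·m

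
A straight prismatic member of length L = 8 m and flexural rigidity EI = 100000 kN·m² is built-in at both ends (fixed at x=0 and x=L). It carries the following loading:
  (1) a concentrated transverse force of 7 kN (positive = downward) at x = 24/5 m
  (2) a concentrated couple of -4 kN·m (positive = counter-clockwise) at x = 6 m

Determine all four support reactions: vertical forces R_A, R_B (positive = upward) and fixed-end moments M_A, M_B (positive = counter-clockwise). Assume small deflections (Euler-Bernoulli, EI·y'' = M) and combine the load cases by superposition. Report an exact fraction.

R_A = 3803/2000 kN, M_A = 2063/500 kN·m, R_B = 10197/2000 kN, M_B = -3657/500 kN·m

Load 1 — point force P=7 kN at a=24/5 m (b=L-a=16/5):
  R_A = Pb²(3a+b)/L³ = 7·(16/5)²·(3·(24/5)+(16/5))/8³ = 308/125 kN
  M_A = Pab²/L² = 7·(24/5)·(16/5)²/8² = 672/125 kN·m
  R_B = Pa²(a+3b)/L³ = 7·(24/5)²·((24/5)+3·(16/5))/8³ = 567/125 kN
  M_B = -Pa²b/L² = -7·(24/5)²·(16/5)/8² = -1008/125 kN·m
Load 2 — applied couple M₀=-4 kN·m at a=6 m (b=L-a=2):
  R_A = 6M₀ab/L³ = 6·(-4)·6·2/8³ = -9/16 kN
  M_A = M₀b(2a-b)/L² = (-4)·2·(2·6-2)/8² = -5/4 kN·m
  R_B = -6M₀ab/L³ = -6·(-4)·6·2/8³ = 9/16 kN
  M_B = M₀a(2b-a)/L² = (-4)·6·(2·2-6)/8² = 3/4 kN·m
Superposition: R_A = 3803/2000 kN, M_A = 2063/500 kN·m, R_B = 10197/2000 kN, M_B = -3657/500 kN·m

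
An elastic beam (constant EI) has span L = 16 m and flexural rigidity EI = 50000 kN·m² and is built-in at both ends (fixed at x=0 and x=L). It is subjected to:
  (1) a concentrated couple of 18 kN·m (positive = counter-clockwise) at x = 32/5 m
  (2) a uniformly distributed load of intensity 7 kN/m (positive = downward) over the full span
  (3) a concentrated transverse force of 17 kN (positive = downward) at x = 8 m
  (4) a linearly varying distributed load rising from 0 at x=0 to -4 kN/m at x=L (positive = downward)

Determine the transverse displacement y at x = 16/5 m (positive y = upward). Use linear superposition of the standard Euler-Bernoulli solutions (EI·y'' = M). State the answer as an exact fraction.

y(16/5) = -484544/48828125 m

Load 1 — applied couple M₀=18 kN·m at a=32/5 m (b=L-a=48/5):
  y_1 = (R_Ax³/6 - M_Ax²/2)/EI  [x≤a] with R_A=81/50, M_A=54/25 = ((81/50)·(16/5)³/6 - (54/25)·(16/5)²/2)/50000 = -432/9765625 m
Load 2 — uniform load w=7 kN/m over full span:
  y_2 = -wx²(L-x)²/(24EI) = -7·(16/5)²·(16-(16/5))²/(24·50000) = -57344/5859375 m
Load 3 — point force P=17 kN at a=8 m (b=L-a=8):
  y_3 = -Pb²x²(3aL-(3a+b)x)/(6L³EI)  [x≤a] = -17·8²·(16/5)²·(3·8·16-(3·8+8)·(16/5))/(6·16³·50000) = -2992/1171875 m
Load 4 — triangular load w₀=-4 kN/m (0→w₀ over full span):
  y_4 = -w₀x²(L-x)²(x+2L)/(120LEI) = -(-4)·(16/5)²·(16-(16/5))²·((16/5)+2·16)/(120·16·50000) = 360448/146484375 m
Superposition: y = Σ y_i = -484544/48828125 m ≈ -0.009923 m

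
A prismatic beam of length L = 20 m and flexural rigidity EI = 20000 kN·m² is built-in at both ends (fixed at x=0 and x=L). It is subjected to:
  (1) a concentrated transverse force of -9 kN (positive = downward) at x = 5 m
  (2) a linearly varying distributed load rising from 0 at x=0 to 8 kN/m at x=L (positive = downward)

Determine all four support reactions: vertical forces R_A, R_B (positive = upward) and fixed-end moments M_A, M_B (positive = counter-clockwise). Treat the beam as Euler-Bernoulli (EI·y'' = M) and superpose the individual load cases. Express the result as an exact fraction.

Load 1 — point force P=-9 kN at a=5 m (b=L-a=15):
  R_A = Pb²(3a+b)/L³ = (-9)·15²·(3·5+15)/20³ = -243/32 kN
  M_A = Pab²/L² = (-9)·5·15²/20² = -405/16 kN·m
  R_B = Pa²(a+3b)/L³ = (-9)·5²·(5+3·15)/20³ = -45/32 kN
  M_B = -Pa²b/L² = -(-9)·5²·15/20² = 135/16 kN·m
Load 2 — triangular load w₀=8 kN/m (0→w₀ over full span):
  R_A = 3w₀L/20 = 3·8·20/20 = 24 kN
  M_A = w₀L²/30 = 8·20²/30 = 320/3 kN·m
  R_B = 7w₀L/20 = 7·8·20/20 = 56 kN
  M_B = -w₀L²/20 = -8·20²/20 = -160 kN·m
Superposition: R_A = 525/32 kN, M_A = 3905/48 kN·m, R_B = 1747/32 kN, M_B = -2425/16 kN·m

R_A = 525/32 kN, M_A = 3905/48 kN·m, R_B = 1747/32 kN, M_B = -2425/16 kN·m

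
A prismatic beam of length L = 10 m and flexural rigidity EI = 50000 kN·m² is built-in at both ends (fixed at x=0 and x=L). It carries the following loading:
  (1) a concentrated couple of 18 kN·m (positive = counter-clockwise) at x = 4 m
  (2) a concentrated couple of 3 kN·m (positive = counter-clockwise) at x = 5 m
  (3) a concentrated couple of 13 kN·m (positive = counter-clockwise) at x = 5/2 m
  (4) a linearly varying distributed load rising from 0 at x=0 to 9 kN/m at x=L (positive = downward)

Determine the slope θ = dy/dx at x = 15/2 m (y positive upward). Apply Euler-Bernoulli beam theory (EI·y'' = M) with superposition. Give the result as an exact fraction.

Load 1 — applied couple M₀=18 kN·m at a=4 m (b=L-a=6):
  θ_1 = (R_Ax²/2 - M_Ax - M₀(x-a))/EI  [x>a] with R_A=324/125, M_A=54/25 = ((324/125)·(15/2)²/2 - (54/25)·(15/2) - 18·((15/2)-4))/50000 = -63/500000 rad
Load 2 — applied couple M₀=3 kN·m at a=5 m (b=L-a=5):
  θ_2 = (R_Ax²/2 - M_Ax - M₀(x-a))/EI  [x>a] with R_A=9/20, M_A=3/4 = ((9/20)·(15/2)²/2 - (3/4)·(15/2) - 3·((15/2)-5))/50000 = -3/320000 rad
Load 3 — applied couple M₀=13 kN·m at a=5/2 m (b=L-a=15/2):
  θ_3 = (R_Ax²/2 - M_Ax - M₀(x-a))/EI  [x>a] with R_A=117/80, M_A=-39/16 = ((117/80)·(15/2)²/2 - (-39/16)·(15/2) - 13·((15/2)-(5/2)))/50000 = -143/1280000 rad
Load 4 — triangular load w₀=9 kN/m (0→w₀ over full span):
  θ_4 = -w₀(2x(L-x)(L-2x)(x+2L)+x²(L-x)²)/(120LEI) = -9·(2·(15/2)·(10-(15/2))·(10-2·(15/2))·((15/2)+2·10)+(15/2)²·(10-(15/2))²)/(120·10·50000) = 369/512000 rad
Superposition: θ = Σ θ_i = 30311/64000000 rad ≈ 0.000474 rad

θ(15/2) = 30311/64000000 rad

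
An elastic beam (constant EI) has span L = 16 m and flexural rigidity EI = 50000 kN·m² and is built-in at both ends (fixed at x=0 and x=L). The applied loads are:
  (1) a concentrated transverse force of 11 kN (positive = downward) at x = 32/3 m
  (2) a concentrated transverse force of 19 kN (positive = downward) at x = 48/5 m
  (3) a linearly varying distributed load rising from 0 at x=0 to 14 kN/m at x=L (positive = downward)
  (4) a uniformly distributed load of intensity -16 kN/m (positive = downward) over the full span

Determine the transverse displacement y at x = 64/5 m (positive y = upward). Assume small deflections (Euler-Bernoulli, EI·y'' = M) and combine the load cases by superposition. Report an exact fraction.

Load 1 — point force P=11 kN at a=32/3 m (b=L-a=16/3):
  y_1 = -Pa²(L-x)²(3bL-(3b+a)(L-x))/(6L³EI)  [x>a] = -11·(32/3)²·(16-(64/5))²·(3·(16/3)·16-(3·(16/3)+(32/3))·(16-(64/5)))/(6·16³·50000) = -11264/6328125 m
Load 2 — point force P=19 kN at a=48/5 m (b=L-a=32/5):
  y_2 = -Pa²(L-x)²(3bL-(3b+a)(L-x))/(6L³EI)  [x>a] = -19·(48/5)²·(16-(64/5))²·(3·(32/5)·16-(3·(32/5)+(48/5))·(16-(64/5)))/(6·16³·50000) = -153216/48828125 m
Load 3 — triangular load w₀=14 kN/m (0→w₀ over full span):
  y_3 = -w₀x²(L-x)²(x+2L)/(120LEI) = -14·(64/5)²·(16-(64/5))²·((64/5)+2·16)/(120·16·50000) = -1605632/146484375 m
Load 4 — uniform load w=-16 kN/m over full span:
  y_4 = -wx²(L-x)²/(24EI) = -(-16)·(64/5)²·(16-(64/5))²/(24·50000) = 131072/5859375 m
Superposition: y = Σ y_i = 5134208/791015625 m ≈ 0.006491 m

y(64/5) = 5134208/791015625 m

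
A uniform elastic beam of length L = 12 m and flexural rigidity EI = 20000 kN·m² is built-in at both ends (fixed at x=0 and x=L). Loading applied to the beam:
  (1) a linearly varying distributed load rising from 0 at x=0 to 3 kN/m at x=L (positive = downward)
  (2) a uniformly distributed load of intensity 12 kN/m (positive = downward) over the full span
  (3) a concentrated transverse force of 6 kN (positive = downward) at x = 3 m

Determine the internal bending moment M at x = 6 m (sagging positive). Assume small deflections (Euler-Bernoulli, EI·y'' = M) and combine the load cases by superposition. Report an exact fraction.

M(6) = 333/4 kN·m

Load 1 — triangular load w₀=3 kN/m (0→w₀ over full span):
  M_1 = 3w₀Lx/20 - w₀L²/30 - w₀x³/(6L) = 3·3·12·6/20 - 3·12²/30 - 3·6³/(6·12) = 9 kN·m
Load 2 — uniform load w=12 kN/m over full span:
  M_2 = wLx/2 - wL²/12 - wx²/2 = 12·12·6/2 - 12·12²/12 - 12·6²/2 = 72 kN·m
Load 3 — point force P=6 kN at a=3 m (b=L-a=9):
  M_3 = Pa²(a+3b)(L-x)/L³ - Pa²b/L²  [x>a] = 6·3²·(3+3·9)·(12-6)/12³ - 6·3²·9/12² = 9/4 kN·m
Superposition: M = Σ M_i = 333/4 kN·m ≈ 83.250000 kN·m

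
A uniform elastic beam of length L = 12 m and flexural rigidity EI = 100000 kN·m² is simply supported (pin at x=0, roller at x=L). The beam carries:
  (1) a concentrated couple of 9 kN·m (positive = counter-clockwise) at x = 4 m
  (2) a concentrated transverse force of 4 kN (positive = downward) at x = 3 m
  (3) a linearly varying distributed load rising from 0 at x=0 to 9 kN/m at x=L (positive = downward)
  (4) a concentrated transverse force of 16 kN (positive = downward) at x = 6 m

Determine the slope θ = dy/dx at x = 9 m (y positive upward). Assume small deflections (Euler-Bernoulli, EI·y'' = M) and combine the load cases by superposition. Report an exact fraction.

θ(9) = 54231/16000000 rad

Load 1 — applied couple M₀=9 kN·m at a=4 m (b=L-a=8):
  θ_1 = (M₀x²/(2L)-M₀(x-a)+C₁)/EI  [x>a] with C₁=M₀(3b²-L²)/(6L)=6 = (9·9²/(2·12)-9·(9-4)+6)/100000 = -69/800000 rad
Load 2 — point force P=4 kN at a=3 m (b=L-a=9):
  θ_2 = -Pa(2L²-6Lx+3x²+a²)/(6LEI)  [x>a] = -4·3·(2·12²-6·12·9+3·9²+3²)/(6·12·100000) = 9/50000 rad
Load 3 — triangular load w₀=9 kN/m (0→w₀ over full span):
  θ_3 = -w₀(7L⁴-30L²x²+15x⁴)/(360LEI) = -9·(7·12⁴-30·12²·9²+15·9⁴)/(360·12·100000) = 35451/16000000 rad
Load 4 — point force P=16 kN at a=6 m (b=L-a=6):
  θ_4 = -Pa(2L²-6Lx+3x²+a²)/(6LEI)  [x>a] = -16·6·(2·12²-6·12·9+3·9²+6²)/(6·12·100000) = 27/25000 rad
Superposition: θ = Σ θ_i = 54231/16000000 rad ≈ 0.003389 rad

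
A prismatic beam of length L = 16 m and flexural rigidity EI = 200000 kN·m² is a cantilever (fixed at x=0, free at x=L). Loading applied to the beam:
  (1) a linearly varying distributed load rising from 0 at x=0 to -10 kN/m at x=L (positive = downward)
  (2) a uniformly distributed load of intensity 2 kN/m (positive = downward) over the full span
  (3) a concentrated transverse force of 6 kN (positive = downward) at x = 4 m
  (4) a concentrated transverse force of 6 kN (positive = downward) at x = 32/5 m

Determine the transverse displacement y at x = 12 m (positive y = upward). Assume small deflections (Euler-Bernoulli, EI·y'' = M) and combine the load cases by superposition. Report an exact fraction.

y(12) = 211153/1562500 m

Load 1 — triangular load w₀=-10 kN/m (0→w₀ over full span):
  y_1 = (w₀Lx³/12-w₀L²x²/6-w₀x⁵/(120L))/EI = ((-10)·16·12³/12-(-10)·16²·12²/6-(-10)·12⁵/(120·16))/200000 = 2481/12500 m
Load 2 — uniform load w=2 kN/m over full span:
  y_2 = -wx²(x²-4Lx+6L²)/(24EI) = -2·12²·(12²-4·16·12+6·16²)/(24·200000) = -171/3125 m
Load 3 — point force P=6 kN at a=4 m (b=L-a=12):
  y_3 = -Pa²(3x-a)/(6EI)  [x>a] = -6·4²·(3·12-4)/(6·200000) = -8/3125 m
Load 4 — point force P=6 kN at a=32/5 m (b=L-a=48/5):
  y_4 = -Pa²(3x-a)/(6EI)  [x>a] = -6·(32/5)²·(3·12-(32/5))/(6·200000) = -2368/390625 m
Superposition: y = Σ y_i = 211153/1562500 m ≈ 0.135138 m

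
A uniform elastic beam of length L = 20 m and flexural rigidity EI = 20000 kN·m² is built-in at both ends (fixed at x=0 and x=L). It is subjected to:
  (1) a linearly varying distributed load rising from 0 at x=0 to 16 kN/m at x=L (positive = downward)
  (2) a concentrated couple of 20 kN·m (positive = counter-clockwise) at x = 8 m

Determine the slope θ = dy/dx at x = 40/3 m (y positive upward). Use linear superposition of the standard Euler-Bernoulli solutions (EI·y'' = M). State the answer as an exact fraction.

θ(40/3) = 2719/151875 rad

Load 1 — triangular load w₀=16 kN/m (0→w₀ over full span):
  θ_1 = -w₀(2x(L-x)(L-2x)(x+2L)+x²(L-x)²)/(120LEI) = -16·(2·(40/3)·(20-(40/3))·(20-2·(40/3))·((40/3)+2·20)+(40/3)²·(20-(40/3))²)/(120·20·20000) = 112/6075 rad
Load 2 — applied couple M₀=20 kN·m at a=8 m (b=L-a=12):
  θ_2 = (R_Ax²/2 - M_Ax - M₀(x-a))/EI  [x>a] with R_A=36/25, M_A=12/5 = ((36/25)·(40/3)²/2 - (12/5)·(40/3) - 20·((40/3)-8))/20000 = -1/1875 rad
Superposition: θ = Σ θ_i = 2719/151875 rad ≈ 0.017903 rad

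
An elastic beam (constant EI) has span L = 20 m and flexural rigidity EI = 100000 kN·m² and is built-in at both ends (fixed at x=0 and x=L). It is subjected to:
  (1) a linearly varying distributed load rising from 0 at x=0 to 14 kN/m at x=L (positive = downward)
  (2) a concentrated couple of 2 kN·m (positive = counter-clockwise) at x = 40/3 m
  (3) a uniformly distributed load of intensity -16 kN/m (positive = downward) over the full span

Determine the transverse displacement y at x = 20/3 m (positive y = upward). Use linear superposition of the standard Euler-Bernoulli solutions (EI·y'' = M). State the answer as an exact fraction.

Load 1 — triangular load w₀=14 kN/m (0→w₀ over full span):
  y_1 = -w₀x²(L-x)²(x+2L)/(120LEI) = -14·(20/3)²·(20-(20/3))²·((20/3)+2·20)/(120·20·100000) = -392/18225 m
Load 2 — applied couple M₀=2 kN·m at a=40/3 m (b=L-a=20/3):
  y_2 = (R_Ax³/6 - M_Ax²/2)/EI  [x≤a] with R_A=2/15, M_A=2/3 = ((2/15)·(20/3)³/6 - (2/3)·(20/3)²/2)/100000 = -1/12150 m
Load 3 — uniform load w=-16 kN/m over full span:
  y_3 = -wx²(L-x)²/(24EI) = -(-16)·(20/3)²·(20-(20/3))²/(24·100000) = 64/1215 m
Superposition: y = Σ y_i = 1133/36450 m ≈ 0.031084 m

y(20/3) = 1133/36450 m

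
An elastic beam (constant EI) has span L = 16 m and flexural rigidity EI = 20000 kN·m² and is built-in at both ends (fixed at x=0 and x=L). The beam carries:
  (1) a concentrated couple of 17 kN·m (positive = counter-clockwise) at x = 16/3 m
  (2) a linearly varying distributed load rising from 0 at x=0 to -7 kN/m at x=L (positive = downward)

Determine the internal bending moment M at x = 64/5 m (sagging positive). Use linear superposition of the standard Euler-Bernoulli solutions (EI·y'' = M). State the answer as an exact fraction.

M(64/5) = -157/125 kN·m

Load 1 — applied couple M₀=17 kN·m at a=16/3 m (b=L-a=32/3):
  M_1 = R_Ax - M_A - M₀  [x>a] with R_A=17/12, M_A=0 = (17/12)·(64/5) - 0 - 17 = 17/15 kN·m
Load 2 — triangular load w₀=-7 kN/m (0→w₀ over full span):
  M_2 = 3w₀Lx/20 - w₀L²/30 - w₀x³/(6L) = 3·(-7)·16·(64/5)/20 - (-7)·16²/30 - (-7)·(64/5)³/(6·16) = -896/375 kN·m
Superposition: M = Σ M_i = -157/125 kN·m ≈ -1.256000 kN·m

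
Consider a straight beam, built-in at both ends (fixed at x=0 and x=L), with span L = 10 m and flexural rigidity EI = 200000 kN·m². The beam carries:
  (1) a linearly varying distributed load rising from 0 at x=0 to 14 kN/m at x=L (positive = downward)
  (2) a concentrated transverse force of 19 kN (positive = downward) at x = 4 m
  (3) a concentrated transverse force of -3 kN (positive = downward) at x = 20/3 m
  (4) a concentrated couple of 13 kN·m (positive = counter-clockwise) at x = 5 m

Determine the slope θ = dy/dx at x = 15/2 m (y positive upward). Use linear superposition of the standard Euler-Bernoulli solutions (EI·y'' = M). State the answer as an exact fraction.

Load 1 — triangular load w₀=14 kN/m (0→w₀ over full span):
  θ_1 = -w₀(2x(L-x)(L-2x)(x+2L)+x²(L-x)²)/(120LEI) = -14·(2·(15/2)·(10-(15/2))·(10-2·(15/2))·((15/2)+2·10)+(15/2)²·(10-(15/2))²)/(120·10·200000) = 287/1024000 rad
Load 2 — point force P=19 kN at a=4 m (b=L-a=6):
  θ_2 = Pa²(L-x)(2bL-(3b+a)(L-x))/(2L³EI)  [x>a] = 19·4²·(10-(15/2))·(2·6·10-(3·6+4)·(10-(15/2)))/(2·10³·200000) = 247/2000000 rad
Load 3 — point force P=-3 kN at a=20/3 m (b=L-a=10/3):
  θ_3 = Pa²(L-x)(2bL-(3b+a)(L-x))/(2L³EI)  [x>a] = (-3)·(20/3)²·(10-(15/2))·(2·(10/3)·10-(3·(10/3)+(20/3))·(10-(15/2)))/(2·10³·200000) = -1/48000 rad
Load 4 — applied couple M₀=13 kN·m at a=5 m (b=L-a=5):
  θ_4 = (R_Ax²/2 - M_Ax - M₀(x-a))/EI  [x>a] with R_A=39/20, M_A=13/4 = ((39/20)·(15/2)²/2 - (13/4)·(15/2) - 13·((15/2)-5))/200000 = -13/1280000 rad
Superposition: θ = Σ θ_i = 143149/384000000 rad ≈ 0.000373 rad

θ(15/2) = 143149/384000000 rad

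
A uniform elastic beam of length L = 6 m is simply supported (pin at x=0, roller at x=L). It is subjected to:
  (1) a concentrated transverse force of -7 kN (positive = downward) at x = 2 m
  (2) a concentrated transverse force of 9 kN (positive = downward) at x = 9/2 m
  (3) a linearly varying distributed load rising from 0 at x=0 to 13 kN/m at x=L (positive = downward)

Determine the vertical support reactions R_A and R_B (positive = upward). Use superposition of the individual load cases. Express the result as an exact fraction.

Load 1 — point force P=-7 kN at a=2 m (b=L-a=4):
  R_A = Pb/L = (-7)·4/6 = -14/3 kN
  R_B = Pa/L = (-7)·2/6 = -7/3 kN
Load 2 — point force P=9 kN at a=9/2 m (b=L-a=3/2):
  R_A = Pb/L = 9·(3/2)/6 = 9/4 kN
  R_B = Pa/L = 9·(9/2)/6 = 27/4 kN
Load 3 — triangular load w₀=13 kN/m (0→w₀ over full span):
  R_A = w₀L/6 = 13·6/6 = 13 kN
  R_B = w₀L/3 = 13·6/3 = 26 kN
Superposition: R_A = 127/12 kN, R_B = 365/12 kN

R_A = 127/12 kN, R_B = 365/12 kN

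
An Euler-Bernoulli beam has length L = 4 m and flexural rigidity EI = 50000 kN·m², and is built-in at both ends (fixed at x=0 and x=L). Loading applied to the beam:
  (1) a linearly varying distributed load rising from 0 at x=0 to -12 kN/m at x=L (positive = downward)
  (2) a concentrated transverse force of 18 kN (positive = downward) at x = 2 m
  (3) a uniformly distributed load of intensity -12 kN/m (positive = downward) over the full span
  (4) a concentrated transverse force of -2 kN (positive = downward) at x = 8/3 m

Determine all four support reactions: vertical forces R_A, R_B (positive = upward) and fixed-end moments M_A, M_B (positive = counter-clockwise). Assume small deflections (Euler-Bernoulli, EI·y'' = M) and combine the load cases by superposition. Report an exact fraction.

Load 1 — triangular load w₀=-12 kN/m (0→w₀ over full span):
  R_A = 3w₀L/20 = 3·(-12)·4/20 = -36/5 kN
  M_A = w₀L²/30 = (-12)·4²/30 = -32/5 kN·m
  R_B = 7w₀L/20 = 7·(-12)·4/20 = -84/5 kN
  M_B = -w₀L²/20 = -(-12)·4²/20 = 48/5 kN·m
Load 2 — point force P=18 kN at a=2 m (b=L-a=2):
  R_A = Pb²(3a+b)/L³ = 18·2²·(3·2+2)/4³ = 9 kN
  M_A = Pab²/L² = 18·2·2²/4² = 9 kN·m
  R_B = Pa²(a+3b)/L³ = 18·2²·(2+3·2)/4³ = 9 kN
  M_B = -Pa²b/L² = -18·2²·2/4² = -9 kN·m
Load 3 — uniform load w=-12 kN/m over full span:
  R_A = wL/2 = (-12)·4/2 = -24 kN
  M_A = wL²/12 = (-12)·4²/12 = -16 kN·m
  R_B = wL/2 = (-12)·4/2 = -24 kN
  M_B = -wL²/12 = -(-12)·4²/12 = 16 kN·m
Load 4 — point force P=-2 kN at a=8/3 m (b=L-a=4/3):
  R_A = Pb²(3a+b)/L³ = (-2)·(4/3)²·(3·(8/3)+(4/3))/4³ = -14/27 kN
  M_A = Pab²/L² = (-2)·(8/3)·(4/3)²/4² = -16/27 kN·m
  R_B = Pa²(a+3b)/L³ = (-2)·(8/3)²·((8/3)+3·(4/3))/4³ = -40/27 kN
  M_B = -Pa²b/L² = -(-2)·(8/3)²·(4/3)/4² = 32/27 kN·m
Superposition: R_A = -3067/135 kN, M_A = -1889/135 kN·m, R_B = -4493/135 kN, M_B = 2401/135 kN·m

R_A = -3067/135 kN, M_A = -1889/135 kN·m, R_B = -4493/135 kN, M_B = 2401/135 kN·m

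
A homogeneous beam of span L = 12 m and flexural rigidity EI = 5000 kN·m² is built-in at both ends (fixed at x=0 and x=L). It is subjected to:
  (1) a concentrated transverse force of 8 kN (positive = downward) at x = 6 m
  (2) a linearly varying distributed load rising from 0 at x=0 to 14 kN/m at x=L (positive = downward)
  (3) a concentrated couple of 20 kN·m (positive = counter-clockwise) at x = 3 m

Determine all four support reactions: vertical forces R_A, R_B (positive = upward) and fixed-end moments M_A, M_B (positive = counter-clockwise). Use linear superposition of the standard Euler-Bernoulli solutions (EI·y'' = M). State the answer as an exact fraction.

Load 1 — point force P=8 kN at a=6 m (b=L-a=6):
  R_A = Pb²(3a+b)/L³ = 8·6²·(3·6+6)/12³ = 4 kN
  M_A = Pab²/L² = 8·6·6²/12² = 12 kN·m
  R_B = Pa²(a+3b)/L³ = 8·6²·(6+3·6)/12³ = 4 kN
  M_B = -Pa²b/L² = -8·6²·6/12² = -12 kN·m
Load 2 — triangular load w₀=14 kN/m (0→w₀ over full span):
  R_A = 3w₀L/20 = 3·14·12/20 = 126/5 kN
  M_A = w₀L²/30 = 14·12²/30 = 336/5 kN·m
  R_B = 7w₀L/20 = 7·14·12/20 = 294/5 kN
  M_B = -w₀L²/20 = -14·12²/20 = -504/5 kN·m
Load 3 — applied couple M₀=20 kN·m at a=3 m (b=L-a=9):
  R_A = 6M₀ab/L³ = 6·20·3·9/12³ = 15/8 kN
  M_A = M₀b(2a-b)/L² = 20·9·(2·3-9)/12² = -15/4 kN·m
  R_B = -6M₀ab/L³ = -6·20·3·9/12³ = -15/8 kN
  M_B = M₀a(2b-a)/L² = 20·3·(2·9-3)/12² = 25/4 kN·m
Superposition: R_A = 1243/40 kN, M_A = 1509/20 kN·m, R_B = 2437/40 kN, M_B = -2131/20 kN·m

R_A = 1243/40 kN, M_A = 1509/20 kN·m, R_B = 2437/40 kN, M_B = -2131/20 kN·m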